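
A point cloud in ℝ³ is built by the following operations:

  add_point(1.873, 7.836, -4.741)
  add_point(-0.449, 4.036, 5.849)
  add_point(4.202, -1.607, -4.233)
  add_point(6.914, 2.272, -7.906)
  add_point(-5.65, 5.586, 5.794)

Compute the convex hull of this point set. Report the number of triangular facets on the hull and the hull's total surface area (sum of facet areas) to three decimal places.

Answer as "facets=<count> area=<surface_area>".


facets=6 area=228.734

Hull vertices (5/5): indices [0, 1, 2, 3, 4].

Triangle areas on the boundary:
  f1: (p1, p2, p4) → 29.6676
  f2: (p1, p2, p3) → 34.6315
  f3: (p0, p2, p4) → 63.8227
  f4: (p0, p2, p3) → 24.3362
  f5: (p0, p1, p4) → 31.0491
  f6: (p0, p1, p3) → 45.2270
Σ area = 228.734

Euler: V−E+F = 5−9+6 = 2.


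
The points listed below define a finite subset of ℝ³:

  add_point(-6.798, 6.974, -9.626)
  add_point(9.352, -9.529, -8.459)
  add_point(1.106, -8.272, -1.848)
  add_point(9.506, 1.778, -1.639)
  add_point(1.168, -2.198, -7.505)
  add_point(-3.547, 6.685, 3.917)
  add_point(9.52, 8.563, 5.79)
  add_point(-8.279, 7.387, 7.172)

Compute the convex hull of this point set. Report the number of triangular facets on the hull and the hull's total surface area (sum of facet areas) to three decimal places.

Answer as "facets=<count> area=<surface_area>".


facets=8 area=905.790

6 of the 8 inputs are extreme points: [0, 1, 2, 3, 6, 7].

Per-facet area ½‖(b−a)×(c−a)‖:
  f1: (p0, p6, p7) → 148.8873
  f2: (p2, p6, p7) → 163.3820
  f3: (p2, p1, p6) → 108.0850
  f4: (p2, p0, p7) → 148.6917
  f5: (p2, p0, p1) → 98.9670
  f6: (p3, p1, p6) → 18.8755
  f7: (p3, p0, p6) → 94.2172
  f8: (p3, p0, p1) → 124.6839
Σ area = 905.790

Euler characteristic 6−12+8 = 2 ✓


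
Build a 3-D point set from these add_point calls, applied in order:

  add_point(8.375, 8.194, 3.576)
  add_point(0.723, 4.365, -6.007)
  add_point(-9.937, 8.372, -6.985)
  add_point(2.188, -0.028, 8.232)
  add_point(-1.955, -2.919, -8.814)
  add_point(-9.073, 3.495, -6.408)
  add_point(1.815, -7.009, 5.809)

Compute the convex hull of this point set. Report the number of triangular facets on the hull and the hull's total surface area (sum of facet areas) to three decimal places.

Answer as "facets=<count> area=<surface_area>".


facets=10 area=628.703

Hull vertices (7/7): indices [0, 1, 2, 3, 4, 5, 6].

Triangle areas on the boundary:
  f1: (p4, p6, p0) → 125.9110
  f2: (p3, p0, p2) → 115.1944
  f3: (p3, p6, p0) → 34.0523
  f4: (p1, p0, p2) → 62.9443
  f5: (p1, p4, p2) → 47.1532
  f6: (p1, p4, p0) → 37.3285
  f7: (p5, p4, p2) → 16.7895
  f8: (p5, p4, p6) → 76.7603
  f9: (p5, p3, p2) → 43.4185
  f10: (p5, p3, p6) → 69.1512
Σ area = 628.703

Euler characteristic 7−15+10 = 2 ✓


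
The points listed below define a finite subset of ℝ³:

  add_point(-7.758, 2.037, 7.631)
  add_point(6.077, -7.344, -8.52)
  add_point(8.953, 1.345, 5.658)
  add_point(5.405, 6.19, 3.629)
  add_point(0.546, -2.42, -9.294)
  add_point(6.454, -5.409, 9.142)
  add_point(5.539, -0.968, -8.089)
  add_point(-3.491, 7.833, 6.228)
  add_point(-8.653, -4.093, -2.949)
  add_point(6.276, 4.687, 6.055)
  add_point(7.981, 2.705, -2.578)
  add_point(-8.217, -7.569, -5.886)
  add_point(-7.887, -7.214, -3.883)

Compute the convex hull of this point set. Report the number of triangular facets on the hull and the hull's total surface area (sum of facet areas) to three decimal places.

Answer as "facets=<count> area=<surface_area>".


facets=22 area=916.107

Hull vertices (13/13): indices [0, 1, 2, 3, 4, 5, 6, 7, 8, 9, 10, 11, 12].

Per-facet area ½‖(b−a)×(c−a)‖:
  f1: (p4, p7, p8) → 89.7636
  f2: (p0, p7, p8) → 43.2488
  f3: (p0, p5, p7) → 58.5836
  f4: (p11, p4, p8) → 24.4185
  f5: (p3, p10, p2) → 23.0337
  f6: (p3, p10, p7) → 27.7145
  f7: (p6, p4, p7) → 50.3565
  f8: (p6, p10, p7) → 50.4551
  f9: (p12, p0, p5) → 116.3990
  f10: (p12, p11, p5) → 12.4287
  f11: (p12, p0, p8) → 14.8409
  f12: (p12, p11, p8) → 3.1676
  f13: (p9, p3, p2) → 5.5631
  f14: (p9, p3, p7) → 13.9055
  f15: (p9, p5, p2) → 15.5991
  f16: (p9, p5, p7) → 51.6129
  f17: (p1, p11, p4) → 38.5724
  f18: (p1, p6, p4) → 16.7443
  f19: (p1, p11, p5) → 127.5552
  f20: (p1, p5, p2) → 66.9977
  f21: (p1, p10, p2) → 46.1074
  f22: (p1, p6, p10) → 19.0391
Σ area = 916.107

Euler characteristic 13−33+22 = 2 ✓


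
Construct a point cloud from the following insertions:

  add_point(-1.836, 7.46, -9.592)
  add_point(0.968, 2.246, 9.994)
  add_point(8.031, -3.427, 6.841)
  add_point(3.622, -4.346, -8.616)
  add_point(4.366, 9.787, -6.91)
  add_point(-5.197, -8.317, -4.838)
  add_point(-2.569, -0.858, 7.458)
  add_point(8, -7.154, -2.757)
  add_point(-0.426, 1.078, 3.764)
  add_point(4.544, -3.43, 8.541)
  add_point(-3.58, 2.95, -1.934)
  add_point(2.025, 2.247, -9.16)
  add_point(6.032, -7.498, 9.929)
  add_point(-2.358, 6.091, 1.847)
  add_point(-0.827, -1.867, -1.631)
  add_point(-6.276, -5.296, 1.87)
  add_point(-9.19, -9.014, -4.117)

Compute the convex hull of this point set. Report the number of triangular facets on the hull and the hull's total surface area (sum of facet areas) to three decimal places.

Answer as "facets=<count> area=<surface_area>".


facets=22 area=992.314

13 of the 17 inputs are extreme points: [0, 1, 2, 3, 4, 5, 6, 7, 11, 12, 13, 15, 16].

Facet areas (half cross-product norm):
  f1: (p1, p4, p2) → 88.5928
  f2: (p7, p4, p2) → 90.9908
  f3: (p12, p1, p2) → 26.3124
  f4: (p12, p7, p16) → 111.0340
  f5: (p12, p7, p2) → 27.3131
  f6: (p13, p1, p4) → 46.1197
  f7: (p3, p7, p4) → 54.2540
  f8: (p6, p12, p1) → 28.6789
  f9: (p6, p13, p1) → 23.5345
  f10: (p0, p13, p16) → 99.1832
  f11: (p0, p13, p4) → 39.3833
  f12: (p0, p3, p16) → 93.4976
  f13: (p5, p7, p16) → 9.2695
  f14: (p5, p3, p16) → 6.5285
  f15: (p5, p3, p7) → 40.5876
  f16: (p15, p13, p16) → 37.2802
  f17: (p15, p6, p13) → 35.9205
  f18: (p15, p12, p16) → 42.1444
  f19: (p15, p6, p12) → 44.0631
  f20: (p11, p3, p4) → 16.7247
  f21: (p11, p0, p4) → 22.3075
  f22: (p11, p0, p3) → 8.5942
Σ area = 992.314

Euler characteristic 13−33+22 = 2 ✓


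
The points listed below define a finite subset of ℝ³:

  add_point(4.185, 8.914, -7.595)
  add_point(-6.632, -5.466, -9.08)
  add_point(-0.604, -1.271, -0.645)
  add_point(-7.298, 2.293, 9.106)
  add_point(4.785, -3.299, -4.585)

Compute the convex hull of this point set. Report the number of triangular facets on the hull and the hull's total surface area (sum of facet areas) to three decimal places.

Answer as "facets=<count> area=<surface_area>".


Hull vertices (4/5): indices [0, 1, 3, 4].

Per-facet area ½‖(b−a)×(c−a)‖:
  f1: (p0, p4, p3) → 119.0130
  f2: (p1, p4, p3) → 114.5509
  f3: (p1, p0, p3) → 166.0781
  f4: (p1, p0, p4) → 78.3931
Σ area = 478.035

Euler characteristic 4−6+4 = 2 ✓

facets=4 area=478.035


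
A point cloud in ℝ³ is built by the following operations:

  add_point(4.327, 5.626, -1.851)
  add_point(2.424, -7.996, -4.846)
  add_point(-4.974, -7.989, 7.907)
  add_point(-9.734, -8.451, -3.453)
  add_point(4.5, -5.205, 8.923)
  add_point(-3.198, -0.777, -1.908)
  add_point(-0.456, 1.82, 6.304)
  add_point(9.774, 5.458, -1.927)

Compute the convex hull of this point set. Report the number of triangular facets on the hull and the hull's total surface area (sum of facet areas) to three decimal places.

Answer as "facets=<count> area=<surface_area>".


8 of the 8 inputs are extreme points: [0, 1, 2, 3, 4, 5, 6, 7].

Area of each hull facet:
  f1: (p4, p1, p7) → 100.5881
  f2: (p6, p4, p7) → 61.1992
  f3: (p0, p1, p3) → 85.2677
  f4: (p0, p1, p7) → 38.1582
  f5: (p0, p6, p7) → 24.5331
  f6: (p2, p6, p3) → 67.1704
  f7: (p2, p6, p4) → 41.9995
  f8: (p2, p1, p3) → 72.4517
  f9: (p2, p4, p1) → 67.3753
  f10: (p5, p6, p3) → 38.5434
  f11: (p5, p0, p3) → 10.8254
  f12: (p5, p0, p6) → 40.4740
Σ area = 648.586

Check V−E+F: 8 − 18 + 12 = 2.

facets=12 area=648.586


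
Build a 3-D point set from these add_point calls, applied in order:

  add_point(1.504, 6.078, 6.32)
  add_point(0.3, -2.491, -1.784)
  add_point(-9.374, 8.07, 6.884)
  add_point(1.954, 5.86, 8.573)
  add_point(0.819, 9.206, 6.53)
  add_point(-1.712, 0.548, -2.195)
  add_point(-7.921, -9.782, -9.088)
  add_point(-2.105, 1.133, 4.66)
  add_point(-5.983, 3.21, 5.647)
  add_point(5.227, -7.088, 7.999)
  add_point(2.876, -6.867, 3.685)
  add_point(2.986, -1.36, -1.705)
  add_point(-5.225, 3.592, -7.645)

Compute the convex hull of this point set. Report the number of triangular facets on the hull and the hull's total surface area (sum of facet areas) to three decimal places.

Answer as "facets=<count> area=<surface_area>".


facets=12 area=814.900

Hull vertices (8/13): indices [2, 3, 4, 6, 9, 10, 11, 12].

Triangle areas on the boundary:
  f1: (p6, p9, p2) → 212.5663
  f2: (p12, p6, p2) → 102.3365
  f3: (p12, p4, p2) → 78.0419
  f4: (p3, p9, p2) → 70.9296
  f5: (p3, p4, p2) → 20.6437
  f6: (p10, p6, p9) → 12.2100
  f7: (p11, p12, p4) → 75.7949
  f8: (p11, p3, p9) → 66.7493
  f9: (p11, p3, p4) → 25.6272
  f10: (p11, p10, p9) → 14.5800
  f11: (p11, p12, p6) → 75.3064
  f12: (p11, p10, p6) → 60.1138
Σ area = 814.900

Check V−E+F: 8 − 18 + 12 = 2.


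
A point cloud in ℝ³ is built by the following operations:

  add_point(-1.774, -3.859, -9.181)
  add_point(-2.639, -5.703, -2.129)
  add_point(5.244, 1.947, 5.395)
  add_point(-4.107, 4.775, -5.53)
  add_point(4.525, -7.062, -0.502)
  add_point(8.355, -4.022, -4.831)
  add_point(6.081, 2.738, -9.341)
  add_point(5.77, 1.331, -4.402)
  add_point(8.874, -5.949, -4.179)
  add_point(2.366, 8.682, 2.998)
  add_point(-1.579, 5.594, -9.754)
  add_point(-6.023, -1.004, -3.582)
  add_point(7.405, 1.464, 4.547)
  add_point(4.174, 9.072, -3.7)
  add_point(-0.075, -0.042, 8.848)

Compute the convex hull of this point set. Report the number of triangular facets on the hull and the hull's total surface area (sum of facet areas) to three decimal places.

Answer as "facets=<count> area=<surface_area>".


Extreme-point indices: [0, 1, 2, 3, 4, 5, 6, 8, 9, 10, 11, 12, 13, 14] — 14 of 15 on the boundary.

Per-facet area ½‖(b−a)×(c−a)‖:
  f1: (p1, p14, p11) → 37.6414
  f2: (p6, p10, p13) → 32.1779
  f3: (p4, p1, p14) → 44.9085
  f4: (p0, p6, p8) → 50.6402
  f5: (p0, p6, p10) → 36.5694
  f6: (p0, p4, p8) → 32.2203
  f7: (p0, p4, p1) → 27.1422
  f8: (p0, p10, p11) → 34.0488
  f9: (p0, p1, p11) → 20.4018
  f10: (p3, p10, p13) → 22.1998
  f11: (p3, p9, p13) → 32.9584
  f12: (p3, p10, p11) → 13.2345
  f13: (p3, p14, p11) → 44.0008
  f14: (p3, p9, p14) → 61.4511
  f15: (p12, p4, p8) → 29.8897
  f16: (p12, p4, p14) → 44.7447
  f17: (p12, p9, p13) → 30.9871
  f18: (p12, p6, p13) → 50.6024
  f19: (p2, p9, p14) → 25.4104
  f20: (p2, p12, p14) → 4.0964
  f21: (p2, p12, p9) → 8.3450
  f22: (p5, p6, p8) → 2.2274
  f23: (p5, p12, p8) → 11.1779
  f24: (p5, p12, p6) → 45.9910
Σ area = 743.067

Euler characteristic 14−36+24 = 2 ✓

facets=24 area=743.067


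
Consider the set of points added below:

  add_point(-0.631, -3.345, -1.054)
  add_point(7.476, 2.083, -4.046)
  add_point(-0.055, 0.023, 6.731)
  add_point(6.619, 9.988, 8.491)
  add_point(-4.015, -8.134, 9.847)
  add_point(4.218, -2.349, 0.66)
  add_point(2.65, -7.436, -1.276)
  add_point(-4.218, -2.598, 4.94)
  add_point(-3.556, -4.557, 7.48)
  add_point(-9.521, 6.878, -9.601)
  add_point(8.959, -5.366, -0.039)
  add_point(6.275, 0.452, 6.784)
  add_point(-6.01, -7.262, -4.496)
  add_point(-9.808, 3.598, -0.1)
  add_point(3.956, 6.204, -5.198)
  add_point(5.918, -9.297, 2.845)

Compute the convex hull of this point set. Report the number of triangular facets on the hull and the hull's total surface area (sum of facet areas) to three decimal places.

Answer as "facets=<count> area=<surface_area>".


facets=18 area=1096.933

Hull vertices (11/16): indices [1, 3, 4, 6, 9, 10, 11, 12, 13, 14, 15].

Triangle areas on the boundary:
  f1: (p4, p3, p13) → 152.2361
  f2: (p9, p3, p13) → 94.5314
  f3: (p11, p3, p10) → 31.0209
  f4: (p11, p4, p3) → 53.2177
  f5: (p14, p9, p3) → 91.2464
  f6: (p12, p4, p13) → 86.3255
  f7: (p12, p9, p13) → 61.8161
  f8: (p1, p3, p10) → 63.5502
  f9: (p1, p14, p3) → 39.7460
  f10: (p1, p12, p10) → 66.2967
  f11: (p1, p14, p9) → 27.9656
  f12: (p1, p12, p9) → 119.7931
  f13: (p15, p12, p4) → 79.1080
  f14: (p15, p11, p10) → 26.7763
  f15: (p15, p11, p4) → 61.7373
  f16: (p6, p12, p10) → 11.1967
  f17: (p6, p15, p10) → 15.3453
  f18: (p6, p15, p12) → 15.0236
Σ area = 1096.933

Euler characteristic 11−27+18 = 2 ✓


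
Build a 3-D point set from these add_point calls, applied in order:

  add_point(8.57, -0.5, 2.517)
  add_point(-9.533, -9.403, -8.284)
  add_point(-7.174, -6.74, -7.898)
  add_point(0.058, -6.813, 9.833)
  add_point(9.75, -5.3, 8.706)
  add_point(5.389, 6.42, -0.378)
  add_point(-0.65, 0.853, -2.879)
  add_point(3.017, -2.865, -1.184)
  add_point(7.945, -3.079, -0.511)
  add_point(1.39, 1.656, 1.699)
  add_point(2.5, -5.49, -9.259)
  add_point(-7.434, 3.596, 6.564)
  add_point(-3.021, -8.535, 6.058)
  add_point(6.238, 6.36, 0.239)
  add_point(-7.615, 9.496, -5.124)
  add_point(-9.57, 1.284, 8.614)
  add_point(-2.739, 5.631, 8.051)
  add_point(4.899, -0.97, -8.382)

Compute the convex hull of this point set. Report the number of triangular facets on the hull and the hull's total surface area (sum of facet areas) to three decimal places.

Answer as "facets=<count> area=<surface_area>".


Points on the hull: [0, 1, 3, 4, 5, 8, 10, 12, 13, 14, 15, 16, 17] (13 of 18).

Facet areas (half cross-product norm):
  f1: (p14, p1, p15) → 144.1057
  f2: (p12, p1, p15) → 95.2432
  f3: (p12, p1, p4) → 85.9840
  f4: (p16, p14, p15) → 58.9544
  f5: (p10, p14, p1) → 112.8036
  f6: (p10, p17, p14) → 41.9942
  f7: (p10, p8, p17) → 22.4612
  f8: (p10, p1, p4) → 117.7761
  f9: (p10, p8, p4) → 28.2330
  f10: (p3, p12, p15) → 31.0337
  f11: (p3, p12, p4) → 21.2597
  f12: (p3, p16, p15) → 49.0670
  f13: (p3, p16, p4) → 63.5025
  f14: (p13, p16, p4) → 85.7467
  f15: (p13, p16, p14) → 81.1426
  f16: (p0, p8, p4) → 15.5451
  f17: (p0, p13, p4) → 16.8907
  f18: (p0, p8, p17) → 14.2723
  f19: (p0, p13, p17) → 41.0268
  f20: (p5, p17, p14) → 76.5591
  f21: (p5, p13, p14) → 2.3403
  f22: (p5, p13, p17) → 5.1792
Σ area = 1211.121

Euler: V−E+F = 13−33+22 = 2.

facets=22 area=1211.121


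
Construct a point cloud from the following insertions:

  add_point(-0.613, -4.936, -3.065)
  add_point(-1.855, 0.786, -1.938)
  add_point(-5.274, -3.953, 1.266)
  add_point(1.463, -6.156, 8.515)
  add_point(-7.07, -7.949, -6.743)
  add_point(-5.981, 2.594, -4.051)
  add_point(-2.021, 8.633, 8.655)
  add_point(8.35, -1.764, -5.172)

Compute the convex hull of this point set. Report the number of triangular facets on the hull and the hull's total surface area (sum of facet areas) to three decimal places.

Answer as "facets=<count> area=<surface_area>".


6 of the 8 inputs are extreme points: [2, 3, 4, 5, 6, 7].

Per-facet area ½‖(b−a)×(c−a)‖:
  f1: (p5, p7, p4) → 80.4198
  f2: (p5, p6, p7) → 109.4649
  f3: (p3, p7, p4) → 120.6661
  f4: (p3, p6, p7) → 119.5092
  f5: (p2, p3, p4) → 34.6478
  f6: (p2, p3, p6) → 71.9408
  f7: (p2, p5, p4) → 37.6058
  f8: (p2, p5, p6) → 59.8970
Σ area = 634.151

Euler characteristic 6−12+8 = 2 ✓

facets=8 area=634.151


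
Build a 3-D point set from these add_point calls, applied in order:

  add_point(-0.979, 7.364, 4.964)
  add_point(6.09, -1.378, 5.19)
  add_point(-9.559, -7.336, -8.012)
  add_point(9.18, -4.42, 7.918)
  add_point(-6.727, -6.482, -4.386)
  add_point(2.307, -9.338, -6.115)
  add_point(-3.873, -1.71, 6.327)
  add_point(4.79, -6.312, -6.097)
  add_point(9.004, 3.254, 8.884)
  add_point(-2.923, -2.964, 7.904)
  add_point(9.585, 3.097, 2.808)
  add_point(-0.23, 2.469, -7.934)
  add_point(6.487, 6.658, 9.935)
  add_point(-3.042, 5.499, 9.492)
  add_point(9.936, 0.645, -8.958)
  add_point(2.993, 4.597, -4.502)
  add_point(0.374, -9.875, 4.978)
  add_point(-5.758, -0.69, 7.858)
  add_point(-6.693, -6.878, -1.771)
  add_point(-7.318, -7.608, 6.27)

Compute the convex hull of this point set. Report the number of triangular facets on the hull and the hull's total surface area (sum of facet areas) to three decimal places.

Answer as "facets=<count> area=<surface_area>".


facets=26 area=1164.969

15 of the 20 inputs are extreme points: [0, 2, 3, 5, 8, 9, 10, 11, 12, 13, 14, 15, 16, 17, 19].

Triangle areas on the boundary:
  f1: (p11, p14, p2) → 58.7844
  f2: (p11, p0, p2) → 91.1033
  f3: (p5, p14, p2) → 71.3854
  f4: (p5, p16, p2) → 68.6641
  f5: (p19, p16, p2) → 58.7223
  f6: (p3, p5, p14) → 100.9113
  f7: (p3, p5, p16) → 60.3615
  f8: (p3, p10, p14) → 50.5419
  f9: (p3, p10, p8) → 23.3445
  f10: (p3, p19, p16) → 35.3202
  f11: (p15, p11, p14) → 23.6223
  f12: (p15, p11, p0) → 24.3080
  f13: (p13, p0, p2) → 56.4554
  f14: (p17, p19, p2) → 51.1168
  f15: (p17, p13, p2) → 47.4940
  f16: (p12, p13, p0) → 23.5311
  f17: (p12, p10, p8) → 12.6398
  f18: (p12, p3, p8) → 9.7233
  f19: (p12, p13, p3) → 55.3068
  f20: (p12, p15, p0) → 47.2014
  f21: (p12, p10, p14) → 21.1503
  f22: (p12, p15, p14) → 64.2128
  f23: (p9, p3, p19) → 32.8409
  f24: (p9, p13, p3) → 52.0368
  f25: (p9, p17, p19) → 11.9525
  f26: (p9, p17, p13) → 12.2378
Σ area = 1164.969

Euler: V−E+F = 15−39+26 = 2.


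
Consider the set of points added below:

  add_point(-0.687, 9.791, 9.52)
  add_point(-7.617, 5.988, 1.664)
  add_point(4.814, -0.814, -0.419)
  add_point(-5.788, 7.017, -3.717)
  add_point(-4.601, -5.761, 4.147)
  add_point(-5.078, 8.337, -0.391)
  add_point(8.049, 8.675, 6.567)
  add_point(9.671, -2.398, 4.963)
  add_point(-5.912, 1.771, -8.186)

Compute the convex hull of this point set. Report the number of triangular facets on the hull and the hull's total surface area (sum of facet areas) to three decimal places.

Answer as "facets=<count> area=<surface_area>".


9 of the 9 inputs are extreme points: [0, 1, 2, 3, 4, 5, 6, 7, 8].

Triangle areas on the boundary:
  f1: (p8, p4, p1) → 65.4438
  f2: (p0, p4, p1) → 68.9608
  f3: (p0, p4, p7) → 110.7081
  f4: (p6, p0, p7) → 50.1270
  f5: (p2, p6, p7) → 41.0988
  f6: (p2, p6, p8) → 75.8809
  f7: (p2, p4, p7) → 42.4246
  f8: (p2, p8, p4) → 73.4983
  f9: (p3, p6, p8) → 52.6145
  f10: (p3, p8, p1) → 17.6453
  f11: (p5, p6, p0) → 50.6598
  f12: (p5, p3, p6) → 21.5419
  f13: (p5, p0, p1) → 21.8100
  f14: (p5, p3, p1) → 7.2750
Σ area = 699.689

Euler characteristic 9−21+14 = 2 ✓

facets=14 area=699.689


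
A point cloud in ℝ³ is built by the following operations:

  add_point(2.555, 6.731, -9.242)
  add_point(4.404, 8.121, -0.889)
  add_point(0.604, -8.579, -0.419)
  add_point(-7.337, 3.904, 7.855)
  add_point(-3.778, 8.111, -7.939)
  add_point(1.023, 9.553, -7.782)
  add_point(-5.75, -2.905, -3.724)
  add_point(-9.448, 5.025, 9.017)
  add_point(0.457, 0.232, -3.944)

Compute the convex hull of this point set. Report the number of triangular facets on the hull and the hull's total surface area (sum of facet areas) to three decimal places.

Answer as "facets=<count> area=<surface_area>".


facets=12 area=607.502

Points on the hull: [0, 1, 2, 3, 4, 5, 6, 7] (8 of 9).

Area of each hull facet:
  f1: (p5, p1, p7) → 66.3397
  f2: (p6, p2, p7) → 69.3709
  f3: (p3, p1, p7) → 13.4736
  f4: (p3, p2, p7) → 9.9966
  f5: (p3, p2, p1) → 116.1186
  f6: (p0, p6, p2) → 62.5447
  f7: (p0, p2, p1) → 73.0756
  f8: (p0, p5, p1) → 13.7678
  f9: (p4, p0, p5) → 8.7124
  f10: (p4, p0, p6) → 39.5063
  f11: (p4, p5, p7) → 43.1233
  f12: (p4, p6, p7) → 91.4721
Σ area = 607.502

Euler characteristic 8−18+12 = 2 ✓


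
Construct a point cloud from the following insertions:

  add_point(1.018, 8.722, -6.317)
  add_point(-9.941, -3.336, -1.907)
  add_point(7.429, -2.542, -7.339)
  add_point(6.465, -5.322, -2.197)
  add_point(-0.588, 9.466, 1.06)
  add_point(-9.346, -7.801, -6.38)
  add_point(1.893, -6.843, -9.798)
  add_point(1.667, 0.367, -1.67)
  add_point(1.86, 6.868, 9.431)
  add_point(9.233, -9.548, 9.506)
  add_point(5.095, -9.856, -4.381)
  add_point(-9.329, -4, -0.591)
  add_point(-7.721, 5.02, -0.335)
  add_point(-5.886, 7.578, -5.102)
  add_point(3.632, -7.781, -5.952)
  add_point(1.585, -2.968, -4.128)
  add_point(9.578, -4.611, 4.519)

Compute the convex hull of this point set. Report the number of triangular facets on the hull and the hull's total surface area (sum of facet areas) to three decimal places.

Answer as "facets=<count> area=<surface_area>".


Extreme-point indices: [0, 1, 2, 4, 5, 6, 8, 9, 10, 11, 12, 13, 16] — 13 of 17 on the boundary.

Area of each hull facet:
  f1: (p2, p10, p6) → 24.2864
  f2: (p9, p8, p16) → 49.4088
  f3: (p9, p2, p16) → 25.8512
  f4: (p9, p2, p10) → 57.8124
  f5: (p12, p8, p4) → 37.7574
  f6: (p12, p13, p4) → 22.6483
  f7: (p12, p13, p1) → 23.4402
  f8: (p0, p13, p6) → 56.6032
  f9: (p0, p2, p6) → 47.6696
  f10: (p0, p13, p4) → 25.1740
  f11: (p0, p8, p4) → 20.2656
  f12: (p0, p8, p16) → 113.8755
  f13: (p0, p2, p16) → 78.4979
  f14: (p5, p9, p10) → 97.4494
  f15: (p5, p10, p6) → 40.4628
  f16: (p5, p13, p1) → 34.8151
  f17: (p5, p13, p6) → 89.8883
  f18: (p11, p5, p1) → 4.9018
  f19: (p11, p5, p9) → 73.2644
  f20: (p11, p9, p8) → 159.8966
  f21: (p11, p12, p1) → 6.9320
  f22: (p11, p12, p8) → 60.8604
Σ area = 1151.761

Check V−E+F: 13 − 33 + 22 = 2.

facets=22 area=1151.761


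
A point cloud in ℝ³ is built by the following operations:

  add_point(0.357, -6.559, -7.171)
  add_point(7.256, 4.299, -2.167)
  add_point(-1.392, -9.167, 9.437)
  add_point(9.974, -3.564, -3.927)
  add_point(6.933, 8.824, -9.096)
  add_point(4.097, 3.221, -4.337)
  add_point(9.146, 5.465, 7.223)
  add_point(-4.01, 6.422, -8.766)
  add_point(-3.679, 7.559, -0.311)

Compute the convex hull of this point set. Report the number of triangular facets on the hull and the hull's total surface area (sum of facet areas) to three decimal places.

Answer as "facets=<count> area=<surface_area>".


Points on the hull: [0, 2, 3, 4, 6, 7, 8] (7 of 9).

Area of each hull facet:
  f1: (p6, p2, p3) → 120.8543
  f2: (p6, p4, p3) → 94.7418
  f3: (p0, p2, p7) → 113.5088
  f4: (p0, p2, p3) → 88.2269
  f5: (p0, p4, p7) → 76.8536
  f6: (p0, p4, p3) → 72.6857
  f7: (p8, p4, p7) → 47.8127
  f8: (p8, p6, p4) → 98.3088
  f9: (p8, p2, p7) → 76.7830
  f10: (p8, p6, p2) → 129.1832
Σ area = 918.959

Euler characteristic 7−15+10 = 2 ✓

facets=10 area=918.959


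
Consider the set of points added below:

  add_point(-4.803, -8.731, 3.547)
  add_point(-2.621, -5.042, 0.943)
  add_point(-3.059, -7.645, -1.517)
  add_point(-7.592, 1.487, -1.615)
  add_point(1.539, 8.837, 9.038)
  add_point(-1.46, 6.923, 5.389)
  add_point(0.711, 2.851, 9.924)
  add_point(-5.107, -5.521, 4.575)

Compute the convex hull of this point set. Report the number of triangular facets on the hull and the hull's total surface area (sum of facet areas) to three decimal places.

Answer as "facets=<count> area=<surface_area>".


Hull vertices (7/8): indices [0, 2, 3, 4, 5, 6, 7].

Triangle areas on the boundary:
  f1: (p2, p0, p3) → 27.8308
  f2: (p2, p6, p4) → 40.0228
  f3: (p2, p6, p0) → 38.8159
  f4: (p7, p6, p4) → 24.6232
  f5: (p7, p0, p3) → 14.0256
  f6: (p7, p6, p0) → 12.0575
  f7: (p5, p2, p3) → 53.9264
  f8: (p5, p2, p4) → 29.4417
  f9: (p5, p7, p3) → 51.1304
  f10: (p5, p7, p4) → 27.2093
Σ area = 319.084

Euler characteristic 7−15+10 = 2 ✓

facets=10 area=319.084


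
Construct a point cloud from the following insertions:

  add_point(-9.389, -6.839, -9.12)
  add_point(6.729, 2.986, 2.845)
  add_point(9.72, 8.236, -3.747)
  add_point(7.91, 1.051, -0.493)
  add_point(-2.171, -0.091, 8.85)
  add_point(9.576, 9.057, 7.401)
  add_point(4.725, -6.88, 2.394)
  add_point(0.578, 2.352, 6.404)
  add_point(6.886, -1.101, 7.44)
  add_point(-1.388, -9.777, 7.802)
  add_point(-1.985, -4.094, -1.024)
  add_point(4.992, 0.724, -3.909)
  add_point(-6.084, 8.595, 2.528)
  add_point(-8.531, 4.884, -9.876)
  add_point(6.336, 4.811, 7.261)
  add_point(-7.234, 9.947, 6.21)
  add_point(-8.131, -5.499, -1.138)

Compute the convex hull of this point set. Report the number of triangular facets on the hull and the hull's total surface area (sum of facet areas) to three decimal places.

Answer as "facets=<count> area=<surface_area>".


Hull vertices (12/17): indices [0, 2, 3, 4, 5, 6, 8, 9, 11, 13, 15, 16].

Facet areas (half cross-product norm):
  f1: (p5, p15, p2) → 94.1913
  f2: (p13, p2, p0) → 112.3067
  f3: (p13, p15, p0) → 96.6381
  f4: (p13, p15, p2) → 149.8884
  f5: (p6, p9, p0) → 77.9666
  f6: (p16, p15, p0) → 57.4589
  f7: (p16, p9, p0) → 32.2034
  f8: (p16, p9, p15) → 102.6208
  f9: (p4, p9, p15) → 27.6258
  f10: (p4, p5, p15) → 84.4619
  f11: (p11, p2, p0) → 42.3049
  f12: (p11, p6, p0) → 83.0831
  f13: (p8, p6, p9) → 34.4894
  f14: (p8, p4, p9) → 44.1215
  f15: (p8, p4, p5) → 47.9312
  f16: (p3, p11, p2) → 18.1430
  f17: (p3, p11, p6) → 20.2926
  f18: (p3, p8, p6) → 30.4741
  f19: (p3, p5, p2) → 42.5607
  f20: (p3, p8, p5) → 41.6987
Σ area = 1240.461

Check V−E+F: 12 − 30 + 20 = 2.

facets=20 area=1240.461


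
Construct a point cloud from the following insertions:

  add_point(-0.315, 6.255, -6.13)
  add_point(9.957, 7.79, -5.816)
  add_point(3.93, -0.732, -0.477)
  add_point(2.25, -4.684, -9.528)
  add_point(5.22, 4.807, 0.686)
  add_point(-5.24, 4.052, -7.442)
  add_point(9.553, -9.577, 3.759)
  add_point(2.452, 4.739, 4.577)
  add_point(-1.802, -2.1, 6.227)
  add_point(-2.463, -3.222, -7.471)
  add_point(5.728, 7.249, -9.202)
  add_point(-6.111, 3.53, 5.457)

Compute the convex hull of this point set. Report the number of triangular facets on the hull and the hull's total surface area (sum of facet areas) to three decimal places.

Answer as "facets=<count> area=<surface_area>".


10 of the 12 inputs are extreme points: [0, 1, 3, 5, 6, 7, 8, 9, 10, 11].

Triangle areas on the boundary:
  f1: (p3, p6, p1) → 118.4079
  f2: (p7, p1, p11) → 42.3576
  f3: (p7, p6, p1) → 105.0391
  f4: (p0, p1, p11) → 61.8765
  f5: (p0, p5, p11) → 35.4597
  f6: (p9, p5, p11) → 50.3694
  f7: (p9, p5, p3) → 17.0814
  f8: (p9, p3, p6) → 41.9870
  f9: (p10, p3, p1) → 31.9640
  f10: (p10, p5, p3) → 61.0797
  f11: (p10, p0, p1) → 16.9208
  f12: (p10, p0, p5) → 12.9197
  f13: (p8, p7, p11) → 27.2840
  f14: (p8, p7, p6) → 56.7974
  f15: (p8, p9, p11) → 48.9355
  f16: (p8, p9, p6) → 93.4693
Σ area = 821.949

Euler: V−E+F = 10−24+16 = 2.

facets=16 area=821.949


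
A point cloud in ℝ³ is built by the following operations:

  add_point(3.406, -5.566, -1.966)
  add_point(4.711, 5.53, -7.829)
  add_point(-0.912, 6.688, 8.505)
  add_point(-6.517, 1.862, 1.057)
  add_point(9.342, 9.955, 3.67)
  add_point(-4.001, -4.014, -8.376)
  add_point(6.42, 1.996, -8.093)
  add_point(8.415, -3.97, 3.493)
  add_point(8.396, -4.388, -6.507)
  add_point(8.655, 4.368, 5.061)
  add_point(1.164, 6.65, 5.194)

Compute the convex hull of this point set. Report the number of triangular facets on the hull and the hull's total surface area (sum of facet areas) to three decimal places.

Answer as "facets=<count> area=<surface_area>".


facets=16 area=754.126

Extreme-point indices: [0, 1, 2, 3, 4, 5, 6, 7, 8, 9] — 10 of 11 on the boundary.

Facet areas (half cross-product norm):
  f1: (p5, p0, p3) → 54.0858
  f2: (p8, p5, p0) → 33.8291
  f3: (p1, p5, p3) → 71.0178
  f4: (p1, p2, p3) → 77.2389
  f5: (p1, p2, p4) → 77.5819
  f6: (p7, p8, p4) → 69.7421
  f7: (p7, p8, p0) → 25.9325
  f8: (p7, p0, p3) → 47.1541
  f9: (p7, p2, p3) → 76.7085
  f10: (p6, p8, p5) → 40.4062
  f11: (p6, p1, p5) → 23.6068
  f12: (p6, p8, p4) → 48.0177
  f13: (p6, p1, p4) → 25.3285
  f14: (p9, p2, p4) → 30.2261
  f15: (p9, p7, p4) → 10.4368
  f16: (p9, p7, p2) → 42.8129
Σ area = 754.126

Euler characteristic 10−24+16 = 2 ✓


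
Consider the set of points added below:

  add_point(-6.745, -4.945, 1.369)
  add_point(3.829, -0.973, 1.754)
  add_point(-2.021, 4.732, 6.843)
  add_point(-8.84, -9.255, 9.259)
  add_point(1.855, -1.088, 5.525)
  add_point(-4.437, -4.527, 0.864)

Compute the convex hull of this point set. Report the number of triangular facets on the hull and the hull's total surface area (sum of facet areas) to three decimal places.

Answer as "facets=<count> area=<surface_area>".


facets=8 area=249.656

Points on the hull: [0, 1, 2, 3, 4, 5] (6 of 6).

Facet areas (half cross-product norm):
  f1: (p5, p1, p3) → 42.0794
  f2: (p5, p2, p1) → 41.8953
  f3: (p4, p1, p3) → 23.6133
  f4: (p4, p2, p3) → 49.6824
  f5: (p4, p2, p1) → 13.9207
  f6: (p0, p2, p3) → 55.5980
  f7: (p0, p5, p3) → 9.7179
  f8: (p0, p5, p2) → 13.1491
Σ area = 249.656

Euler characteristic 6−12+8 = 2 ✓


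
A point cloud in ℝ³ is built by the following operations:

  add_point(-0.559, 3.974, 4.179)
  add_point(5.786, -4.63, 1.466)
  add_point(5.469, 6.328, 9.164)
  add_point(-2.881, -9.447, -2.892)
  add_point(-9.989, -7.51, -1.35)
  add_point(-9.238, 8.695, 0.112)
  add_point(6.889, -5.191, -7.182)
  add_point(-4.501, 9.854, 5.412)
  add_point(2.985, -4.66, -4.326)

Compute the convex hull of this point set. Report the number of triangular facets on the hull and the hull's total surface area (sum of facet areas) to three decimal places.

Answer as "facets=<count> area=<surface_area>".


Points on the hull: [1, 2, 3, 4, 5, 6, 7] (7 of 9).

Area of each hull facet:
  f1: (p2, p7, p4) → 108.5783
  f2: (p2, p7, p6) → 112.4279
  f3: (p5, p6, p4) → 145.1596
  f4: (p5, p7, p4) → 56.6936
  f5: (p5, p7, p6) → 80.2877
  f6: (p1, p2, p4) → 106.3457
  f7: (p1, p2, p6) → 45.7039
  f8: (p3, p6, p4) → 26.8212
  f9: (p3, p1, p4) → 33.8044
  f10: (p3, p1, p6) → 44.7288
Σ area = 760.551

Euler: V−E+F = 7−15+10 = 2.

facets=10 area=760.551


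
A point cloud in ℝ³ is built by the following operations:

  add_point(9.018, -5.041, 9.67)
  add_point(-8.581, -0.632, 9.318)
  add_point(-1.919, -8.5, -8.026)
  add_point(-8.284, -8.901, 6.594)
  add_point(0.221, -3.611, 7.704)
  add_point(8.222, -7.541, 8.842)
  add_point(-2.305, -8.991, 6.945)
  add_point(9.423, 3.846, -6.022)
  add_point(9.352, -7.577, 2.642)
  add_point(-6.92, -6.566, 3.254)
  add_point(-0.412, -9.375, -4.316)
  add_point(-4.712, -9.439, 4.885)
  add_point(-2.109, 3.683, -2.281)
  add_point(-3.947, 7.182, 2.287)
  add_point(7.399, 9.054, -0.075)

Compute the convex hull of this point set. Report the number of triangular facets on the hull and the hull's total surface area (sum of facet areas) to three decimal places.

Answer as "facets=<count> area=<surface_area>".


facets=24 area=1061.677

14 of the 15 inputs are extreme points: [0, 1, 2, 3, 5, 6, 7, 8, 9, 10, 11, 12, 13, 14].

Area of each hull facet:
  f1: (p14, p0, p1) → 148.9165
  f2: (p14, p0, p7) → 69.5985
  f3: (p3, p6, p11) → 5.9183
  f4: (p12, p2, p7) → 80.9419
  f5: (p12, p14, p7) → 44.1225
  f6: (p8, p0, p7) → 51.1794
  f7: (p8, p2, p7) → 103.8108
  f8: (p9, p3, p1) → 18.0647
  f9: (p9, p3, p2) → 17.9053
  f10: (p5, p3, p6) → 6.1528
  f11: (p5, p8, p0) → 8.3955
  f12: (p5, p0, p1) → 24.9083
  f13: (p5, p3, p1) → 72.5311
  f14: (p5, p6, p11) → 8.6480
  f15: (p13, p14, p1) → 52.8266
  f16: (p13, p12, p14) → 33.1621
  f17: (p13, p12, p2) → 21.3882
  f18: (p13, p9, p1) → 49.6185
  f19: (p13, p9, p2) → 88.0440
  f20: (p10, p5, p11) → 68.6828
  f21: (p10, p5, p8) → 34.6515
  f22: (p10, p8, p2) → 15.4265
  f23: (p10, p3, p11) → 13.0690
  f24: (p10, p3, p2) → 23.7145
Σ area = 1061.677

Euler: V−E+F = 14−36+24 = 2.


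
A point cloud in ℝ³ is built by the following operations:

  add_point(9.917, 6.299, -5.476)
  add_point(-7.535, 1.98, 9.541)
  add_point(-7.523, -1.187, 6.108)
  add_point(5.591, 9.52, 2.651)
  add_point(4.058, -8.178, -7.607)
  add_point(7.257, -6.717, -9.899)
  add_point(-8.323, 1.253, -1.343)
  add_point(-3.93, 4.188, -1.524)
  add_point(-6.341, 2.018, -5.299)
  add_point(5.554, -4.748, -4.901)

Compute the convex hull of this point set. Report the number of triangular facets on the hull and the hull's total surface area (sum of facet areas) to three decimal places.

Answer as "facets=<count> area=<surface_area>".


facets=16 area=751.102

Hull vertices (10/10): indices [0, 1, 2, 3, 4, 5, 6, 7, 8, 9].

Facet areas (half cross-product norm):
  f1: (p8, p4, p6) → 31.2355
  f2: (p8, p3, p0) → 76.7001
  f3: (p2, p4, p6) → 65.7518
  f4: (p2, p1, p6) → 16.0984
  f5: (p2, p1, p4) → 28.6548
  f6: (p7, p1, p6) → 28.8506
  f7: (p7, p3, p1) → 69.1974
  f8: (p7, p8, p6) → 10.3360
  f9: (p7, p8, p3) → 14.6030
  f10: (p9, p1, p4) → 42.5851
  f11: (p9, p3, p1) → 131.2908
  f12: (p9, p3, p0) → 57.6797
  f13: (p5, p8, p0) → 106.9821
  f14: (p5, p8, p4) → 28.5986
  f15: (p5, p9, p0) → 33.0133
  f16: (p5, p9, p4) → 9.5244
Σ area = 751.102

Euler: V−E+F = 10−24+16 = 2.


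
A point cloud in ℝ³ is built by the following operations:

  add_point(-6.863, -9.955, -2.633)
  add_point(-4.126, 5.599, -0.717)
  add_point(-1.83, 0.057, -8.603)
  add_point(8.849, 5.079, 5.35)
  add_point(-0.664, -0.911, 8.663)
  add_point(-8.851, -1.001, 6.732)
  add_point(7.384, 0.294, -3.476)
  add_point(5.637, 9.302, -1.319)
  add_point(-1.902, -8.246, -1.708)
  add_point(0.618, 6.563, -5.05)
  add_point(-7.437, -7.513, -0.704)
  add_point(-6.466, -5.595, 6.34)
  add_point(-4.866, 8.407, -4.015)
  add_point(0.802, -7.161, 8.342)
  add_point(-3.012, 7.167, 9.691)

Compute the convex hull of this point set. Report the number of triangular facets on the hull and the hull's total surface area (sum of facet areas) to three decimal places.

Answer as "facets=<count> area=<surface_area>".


Points on the hull: [0, 2, 3, 5, 6, 7, 8, 9, 10, 11, 12, 13, 14] (13 of 15).

Per-facet area ½‖(b−a)×(c−a)‖:
  f1: (p12, p2, p0) → 60.0922
  f2: (p14, p12, p5) → 69.6880
  f3: (p14, p13, p5) → 60.2786
  f4: (p14, p13, p3) → 86.2615
  f5: (p7, p14, p3) → 53.8047
  f6: (p7, p14, p12) → 70.2993
  f7: (p10, p0, p5) → 2.9061
  f8: (p10, p12, p5) → 73.0292
  f9: (p10, p12, p0) → 20.9290
  f10: (p11, p0, p5) → 23.3202
  f11: (p11, p13, p5) → 16.0760
  f12: (p11, p13, p0) → 37.7921
  f13: (p6, p13, p3) → 72.5915
  f14: (p6, p7, p3) → 37.4038
  f15: (p9, p12, p2) → 22.9146
  f16: (p9, p7, p12) → 17.7755
  f17: (p9, p6, p2) → 35.3164
  f18: (p9, p6, p7) → 29.8654
  f19: (p8, p13, p0) → 25.0239
  f20: (p8, p6, p13) → 66.1310
  f21: (p8, p2, p0) → 28.4607
  f22: (p8, p6, p2) → 54.5146
Σ area = 964.474

Check V−E+F: 13 − 33 + 22 = 2.

facets=22 area=964.474


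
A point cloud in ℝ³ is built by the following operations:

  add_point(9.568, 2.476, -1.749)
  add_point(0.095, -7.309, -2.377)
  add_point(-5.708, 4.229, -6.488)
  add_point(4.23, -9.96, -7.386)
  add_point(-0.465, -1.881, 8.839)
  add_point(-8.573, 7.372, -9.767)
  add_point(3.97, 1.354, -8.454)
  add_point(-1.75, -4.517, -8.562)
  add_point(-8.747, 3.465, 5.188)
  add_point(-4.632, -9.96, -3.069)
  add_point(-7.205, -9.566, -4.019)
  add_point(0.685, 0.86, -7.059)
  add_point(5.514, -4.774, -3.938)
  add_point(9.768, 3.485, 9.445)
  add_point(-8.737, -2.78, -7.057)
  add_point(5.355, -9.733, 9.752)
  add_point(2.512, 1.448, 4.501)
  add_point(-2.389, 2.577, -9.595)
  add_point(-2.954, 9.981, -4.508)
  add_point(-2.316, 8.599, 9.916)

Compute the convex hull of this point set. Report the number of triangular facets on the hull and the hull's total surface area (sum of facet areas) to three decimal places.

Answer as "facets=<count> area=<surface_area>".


facets=26 area=1369.250

Hull vertices (15/20): indices [0, 3, 4, 5, 6, 7, 8, 9, 10, 13, 14, 15, 17, 18, 19].

Triangle areas on the boundary:
  f1: (p19, p5, p8) → 69.0447
  f2: (p19, p15, p13) → 91.2341
  f3: (p14, p5, p8) → 70.6268
  f4: (p0, p15, p13) → 78.1572
  f5: (p0, p15, p3) → 114.3373
  f6: (p4, p15, p8) → 21.8145
  f7: (p4, p19, p8) → 44.9921
  f8: (p4, p19, p15) → 25.2325
  f9: (p7, p14, p5) → 38.1462
  f10: (p10, p7, p3) → 35.5914
  f11: (p10, p7, p14) → 26.4410
  f12: (p10, p15, p8) → 139.8165
  f13: (p10, p14, p8) → 52.1079
  f14: (p6, p0, p3) → 50.0111
  f15: (p18, p19, p5) → 45.1143
  f16: (p18, p6, p5) → 47.6709
  f17: (p18, p6, p0) → 51.6979
  f18: (p18, p19, p13) → 95.1359
  f19: (p18, p0, p13) → 82.5027
  f20: (p9, p15, p3) → 78.3748
  f21: (p9, p10, p3) → 9.9545
  f22: (p9, p10, p15) → 12.2520
  f23: (p17, p7, p3) → 19.7071
  f24: (p17, p6, p3) → 36.4258
  f25: (p17, p7, p5) → 20.7269
  f26: (p17, p6, p5) → 12.1340
Σ area = 1369.250

Euler characteristic 15−39+26 = 2 ✓


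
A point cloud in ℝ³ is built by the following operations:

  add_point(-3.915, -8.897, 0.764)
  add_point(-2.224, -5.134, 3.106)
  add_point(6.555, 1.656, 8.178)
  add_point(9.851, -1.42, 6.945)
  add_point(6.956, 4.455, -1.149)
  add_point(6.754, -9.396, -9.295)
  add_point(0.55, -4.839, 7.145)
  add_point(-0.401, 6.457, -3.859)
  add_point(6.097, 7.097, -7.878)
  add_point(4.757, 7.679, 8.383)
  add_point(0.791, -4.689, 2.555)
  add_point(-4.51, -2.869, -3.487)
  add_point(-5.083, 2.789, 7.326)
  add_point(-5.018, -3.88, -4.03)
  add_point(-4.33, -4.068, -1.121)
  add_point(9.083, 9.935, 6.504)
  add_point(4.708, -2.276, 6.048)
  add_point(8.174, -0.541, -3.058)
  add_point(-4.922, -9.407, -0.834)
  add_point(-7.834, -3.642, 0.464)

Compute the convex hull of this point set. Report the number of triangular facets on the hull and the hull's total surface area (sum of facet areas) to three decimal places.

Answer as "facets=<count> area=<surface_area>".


14 of the 20 inputs are extreme points: [0, 2, 3, 5, 6, 7, 8, 9, 12, 13, 15, 17, 18, 19].

Triangle areas on the boundary:
  f1: (p0, p12, p19) → 30.3955
  f2: (p13, p8, p5) → 103.3455
  f3: (p17, p15, p3) → 57.4434
  f4: (p17, p8, p15) → 63.8803
  f5: (p17, p5, p3) → 47.7500
  f6: (p17, p8, p5) → 47.5651
  f7: (p6, p0, p12) → 41.4987
  f8: (p6, p5, p3) → 87.0491
  f9: (p6, p0, p5) → 63.7495
  f10: (p7, p13, p19) → 29.6542
  f11: (p7, p13, p8) → 39.5139
  f12: (p7, p12, p19) → 58.7057
  f13: (p7, p8, p15) → 54.3571
  f14: (p7, p9, p15) → 34.8579
  f15: (p7, p9, p12) → 64.8690
  f16: (p18, p0, p5) → 14.0781
  f17: (p18, p13, p5) → 44.1646
  f18: (p18, p0, p19) → 6.3598
  f19: (p18, p13, p19) → 15.6986
  f20: (p2, p15, p3) → 19.1773
  f21: (p2, p9, p15) → 16.2149
  f22: (p2, p6, p3) → 20.7996
  f23: (p2, p9, p12) → 34.1909
  f24: (p2, p6, p12) → 41.4764
Σ area = 1036.795

Check V−E+F: 14 − 36 + 24 = 2.

facets=24 area=1036.795


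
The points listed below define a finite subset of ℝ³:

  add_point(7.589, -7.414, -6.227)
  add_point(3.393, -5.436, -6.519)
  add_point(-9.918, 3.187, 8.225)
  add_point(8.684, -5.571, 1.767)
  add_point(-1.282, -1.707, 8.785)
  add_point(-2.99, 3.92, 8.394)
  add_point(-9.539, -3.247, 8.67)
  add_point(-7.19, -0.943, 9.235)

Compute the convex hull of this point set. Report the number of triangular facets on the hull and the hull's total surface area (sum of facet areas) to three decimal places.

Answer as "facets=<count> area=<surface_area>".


Extreme-point indices: [0, 1, 2, 3, 4, 5, 6, 7] — 8 of 8 on the boundary.

Per-facet area ½‖(b−a)×(c−a)‖:
  f1: (p1, p5, p2) → 62.8804
  f2: (p6, p1, p2) → 64.5365
  f3: (p4, p5, p3) → 33.0966
  f4: (p4, p6, p3) → 38.1847
  f5: (p0, p6, p3) → 78.7720
  f6: (p0, p6, p1) → 37.9727
  f7: (p0, p5, p3) → 61.6166
  f8: (p0, p1, p5) → 38.4070
  f9: (p7, p4, p5) → 16.1060
  f10: (p7, p4, p6) → 8.0164
  f11: (p7, p5, p2) → 15.6677
  f12: (p7, p6, p2) → 8.3364
Σ area = 463.593

Euler: V−E+F = 8−18+12 = 2.

facets=12 area=463.593


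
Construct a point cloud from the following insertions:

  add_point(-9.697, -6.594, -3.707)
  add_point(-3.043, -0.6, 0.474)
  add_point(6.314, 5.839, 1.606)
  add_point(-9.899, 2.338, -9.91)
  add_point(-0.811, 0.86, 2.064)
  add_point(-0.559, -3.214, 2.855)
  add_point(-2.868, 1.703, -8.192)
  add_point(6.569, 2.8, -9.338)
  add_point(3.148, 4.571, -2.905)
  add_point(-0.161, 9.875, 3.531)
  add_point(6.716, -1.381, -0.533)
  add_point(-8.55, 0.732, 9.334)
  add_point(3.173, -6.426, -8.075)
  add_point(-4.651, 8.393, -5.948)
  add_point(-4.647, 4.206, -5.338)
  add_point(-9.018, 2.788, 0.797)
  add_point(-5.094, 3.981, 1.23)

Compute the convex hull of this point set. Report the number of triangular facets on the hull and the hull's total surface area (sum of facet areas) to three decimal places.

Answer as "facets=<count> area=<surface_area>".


Points on the hull: [0, 2, 3, 5, 7, 9, 10, 11, 12, 13, 15] (11 of 17).

Facet areas (half cross-product norm):
  f1: (p0, p11, p3) → 81.2056
  f2: (p15, p11, p3) → 13.0277
  f3: (p15, p11, p9) → 50.8944
  f4: (p5, p11, p10) → 27.0157
  f5: (p5, p0, p11) → 64.1434
  f6: (p13, p7, p3) → 57.7542
  f7: (p13, p7, p9) → 68.6041
  f8: (p13, p15, p3) → 41.1131
  f9: (p13, p15, p9) → 48.6630
  f10: (p2, p7, p10) → 36.3101
  f11: (p2, p7, p9) → 41.1349
  f12: (p2, p11, p10) → 65.6441
  f13: (p2, p11, p9) → 51.9658
  f14: (p12, p0, p3) → 72.7655
  f15: (p12, p7, p3) → 76.0939
  f16: (p12, p7, p10) → 41.5821
  f17: (p12, p5, p10) → 39.8127
  f18: (p12, p5, p0) → 66.1063
Σ area = 943.837

Euler characteristic 11−27+18 = 2 ✓

facets=18 area=943.837
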